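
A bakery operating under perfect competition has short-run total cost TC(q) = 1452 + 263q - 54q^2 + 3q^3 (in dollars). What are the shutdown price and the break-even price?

Shutdown price = $20; break-even price = $164

Shutdown price = min AVC. AVC = 263 - 54q + 3q^2, with vertex at q = 9 and minimum $20.
ATC = 1452/q + 263 - 54q + 3q^2. Setting dATC/dq = −1452/q^2 − 54 + 6q = 0 gives q = 11 (since 6·11^3 − 54·11^2 = 1452).
min ATC = 1452/11 + 263 − 54·11 + 3·11^2 = $164. That is the break-even price.
For $20 ≤ P < $164 the firm produces at a loss; below $20 it shuts down.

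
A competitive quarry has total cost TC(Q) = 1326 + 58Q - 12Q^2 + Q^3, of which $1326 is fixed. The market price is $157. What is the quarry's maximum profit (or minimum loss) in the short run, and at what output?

AVC = 58 - 12Q + Q^2; min AVC = $22 at Q = 6. Since P = $157 ≥ min AVC, the firm produces.
With MC = 58 - 24Q + 3Q^2, P = MC on the upward-sloping part at Q* = 11.
TR = 157·11 = 1727. TC = 1326 + 517 = 1843. Profit = 1727 − 1843 = -$116.
Shutting down would mean losing the fixed cost of $1326, so operating at a loss of $116 is better by $1210.

Profit = -$116 at Q = 11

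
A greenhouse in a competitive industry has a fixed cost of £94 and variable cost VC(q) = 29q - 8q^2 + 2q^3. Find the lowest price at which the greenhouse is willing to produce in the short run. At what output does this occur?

The shutdown price is the minimum of AVC. VC = 29q - 8q^2 + 2q^3, so AVC = 29 - 8q + 2q^2.
At the minimum of AVC, MC = AVC. MC = 29 - 16q + 6q^2; setting MC = AVC gives 4q^2 - 8q = 0, so q = 2. min AVC = 21.
For P < £21 the firm produces nothing.

£21 per unit, at q = 2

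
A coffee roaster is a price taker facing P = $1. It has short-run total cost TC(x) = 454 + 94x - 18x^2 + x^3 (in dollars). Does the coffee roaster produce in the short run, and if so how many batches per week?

Shut down

From TC, MC = TC'(x) = 94 - 36x + 3x^2 and AVC = VC/x = 94 - 18x + x^2.
AVC hits its minimum where MC = AVC, at x = 9, giving min AVC = 94 - 18·9 + 9^2 = $13.
With P < min AVC ($1 < $13), every unit sold adds to the loss.
Shutting down limits the loss to fixed cost, $454.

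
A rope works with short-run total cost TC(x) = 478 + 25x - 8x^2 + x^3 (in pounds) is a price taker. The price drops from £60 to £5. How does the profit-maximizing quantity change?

MC = 25 - 16x + 3x^2; the shutdown threshold is min AVC = £9 (at x = 4).
At P = £60 ≥ min AVC, set P = MC on the rising branch: x = 7.
At P = £5 < min AVC = £9, price no longer covers variable cost at any output, so the firm shuts down: x = 0.

Output falls from 7 to 0 (the firm shuts down)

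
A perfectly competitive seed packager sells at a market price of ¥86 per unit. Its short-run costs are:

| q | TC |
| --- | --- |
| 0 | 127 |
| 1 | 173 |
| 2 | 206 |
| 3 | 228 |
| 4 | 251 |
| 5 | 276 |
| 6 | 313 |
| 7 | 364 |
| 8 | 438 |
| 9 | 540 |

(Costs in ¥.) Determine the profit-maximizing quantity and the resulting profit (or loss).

q = 8; profit = ¥250

Tabulate TR − TC: q=0: -127; q=1: -87; q=2: -34; q=3: 30; q=4: 93; q=5: 154; q=6: 203; q=7: 238; q=8: 250; q=9: 234.
Profit is maximized at q = 8. AVC there is 311/8 = ¥38.88 ≤ P, so producing beats shutting down (which would give -¥127).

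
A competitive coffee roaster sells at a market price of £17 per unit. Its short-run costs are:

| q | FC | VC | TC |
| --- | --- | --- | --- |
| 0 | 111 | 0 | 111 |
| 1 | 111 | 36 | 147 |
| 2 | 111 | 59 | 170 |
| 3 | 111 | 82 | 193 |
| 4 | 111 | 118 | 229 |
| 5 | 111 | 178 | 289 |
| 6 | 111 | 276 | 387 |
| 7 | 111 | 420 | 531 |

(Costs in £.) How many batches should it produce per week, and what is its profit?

Profit at each row (π = 17q − TC): q=0: -111; q=1: -130; q=2: -136; q=3: -142; q=4: -161; q=5: -204; q=6: -285; q=7: -412.
Profit is highest at q = 0. Equivalently, the lowest AVC in the table is 82/3 ≈ £27.33 at q = 3, and P = £17 falls below it — price never covers variable cost, so the firm shuts down and loses only its fixed cost.

q = 0 (shut down); profit = -£111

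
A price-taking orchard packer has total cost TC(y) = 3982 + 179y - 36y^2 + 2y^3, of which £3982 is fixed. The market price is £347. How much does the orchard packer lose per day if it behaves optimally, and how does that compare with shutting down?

AVC = 179 - 36y + 2y^2 has its minimum £17 at y = 9; price £347 clears that bar, so the firm operates.
MC = 179 - 72y + 6y^2. Setting P = MC and taking the root on the rising branch gives y* = 14.
TR = 347·14 = 4858. TC = 3982 + 938 = 4920. Profit = 4858 − 4920 = -£62.
By producing, the firm covers all variable cost plus £3920 of fixed cost; shutting down would lose the full £3982.

Profit = -£62 at y = 14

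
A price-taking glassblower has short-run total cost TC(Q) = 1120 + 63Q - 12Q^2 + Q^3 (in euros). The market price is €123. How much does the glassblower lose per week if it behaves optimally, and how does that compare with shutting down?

Profit = -€320 at Q = 10

AVC = 63 - 12Q + Q^2 has its minimum €27 at Q = 6; price €123 clears that bar, so the firm operates.
With MC = 63 - 24Q + 3Q^2, P = MC on the upward-sloping part at Q* = 10.
TR = 123·10 = 1230. TC = 1120 + 430 = 1550. Profit = 1230 − 1550 = -€320.
Shutting down would mean losing the fixed cost of €1120, so operating at a loss of €320 is better by €800.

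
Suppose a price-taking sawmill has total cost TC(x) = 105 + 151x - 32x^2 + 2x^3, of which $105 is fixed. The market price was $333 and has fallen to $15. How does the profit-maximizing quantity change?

Output falls from 13 to 0 (the firm shuts down)

MC = 151 - 64x + 6x^2; the shutdown threshold is min AVC = $23 (at x = 8).
At P = $333 ≥ min AVC, set P = MC on the rising branch: x = 13.
At P = $15 < min AVC = $23, price no longer covers variable cost at any output, so the firm shuts down: x = 0.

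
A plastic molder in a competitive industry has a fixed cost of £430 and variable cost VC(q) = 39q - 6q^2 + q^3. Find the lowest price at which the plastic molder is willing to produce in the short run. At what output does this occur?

Short-run supply begins at min AVC. From VC = 39q - 6q^2 + q^3, AVC = 39 - 6q + q^2.
dAVC/dq = -6 + 2q = 0 gives q = 3. min AVC = 39 - 6·3 + 3^2 = 30.
For P < £30 the firm produces nothing.

£30 per unit, at q = 3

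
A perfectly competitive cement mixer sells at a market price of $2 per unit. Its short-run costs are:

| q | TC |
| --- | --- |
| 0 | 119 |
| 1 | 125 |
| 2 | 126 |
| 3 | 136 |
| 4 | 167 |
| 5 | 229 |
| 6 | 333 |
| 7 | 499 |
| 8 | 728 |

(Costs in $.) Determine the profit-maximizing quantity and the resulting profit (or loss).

q = 0 (shut down); profit = -$119

Compute π = P·q − TC at each output: q=0: -119; q=1: -123; q=2: -122; q=3: -130; q=4: -159; q=5: -219; q=6: -321; q=7: -485; q=8: -712.
Profit is highest at q = 0. Equivalently, the lowest AVC in the table is 7/2 ≈ $3.50 at q = 2, and P = $2 falls below it — price never covers variable cost, so the firm shuts down and loses only its fixed cost.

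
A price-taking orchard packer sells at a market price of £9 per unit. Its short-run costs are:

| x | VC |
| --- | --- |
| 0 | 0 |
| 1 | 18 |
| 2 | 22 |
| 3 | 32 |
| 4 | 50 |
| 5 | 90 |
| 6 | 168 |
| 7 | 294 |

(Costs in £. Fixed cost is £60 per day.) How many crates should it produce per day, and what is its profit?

Profit at each row (π = 9x − TC): x=0: -60; x=1: -69; x=2: -64; x=3: -65; x=4: -74; x=5: -105; x=6: -174; x=7: -291.
Profit is highest at x = 0. Equivalently, the lowest AVC in the table is 32/3 ≈ £10.67 at x = 3, and P = £9 falls below it — price never covers variable cost, so the firm shuts down and loses only its fixed cost.

x = 0 (shut down); profit = -£60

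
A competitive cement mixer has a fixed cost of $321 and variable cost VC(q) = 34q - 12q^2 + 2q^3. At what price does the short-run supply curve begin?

The shutdown price is the minimum of AVC. VC = 34q - 12q^2 + 2q^3, so AVC = 34 - 12q + 2q^2.
At the minimum of AVC, MC = AVC. MC = 34 - 24q + 6q^2; setting MC = AVC gives 4q^2 - 12q = 0, so q = 3. min AVC = 16.
The firm shuts down for any P below $16.

$16 per unit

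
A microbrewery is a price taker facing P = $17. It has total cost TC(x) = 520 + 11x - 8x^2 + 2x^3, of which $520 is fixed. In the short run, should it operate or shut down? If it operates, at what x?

Produce at x = 3

Strip out fixed cost: VC = 11x - 8x^2 + 2x^3. Then AVC = 11 - 8x + 2x^2 and MC = 11 - 16x + 6x^2.
AVC hits its minimum where MC = AVC, at x = 2, giving min AVC = 11 - 8·2 + 2·2^2 = $3.
Because $17 ≥ $3, revenue can cover variable cost; the firm operates.
Set P = MC: 17 = 11 - 16x + 6x^2 → -6 - 16x + 6x^2 = 0. The roots are x = -1/3 and x = 3; the profit-maximizing output is on the rising part of MC, so x* = 3.
Check: AVC at x = 3 is $5 ≤ P, so revenue covers variable cost.
Profit = P·x − TC = 17·3 − 535 = -$484, a loss, but smaller than the $520 fixed cost the firm would lose by shutting down.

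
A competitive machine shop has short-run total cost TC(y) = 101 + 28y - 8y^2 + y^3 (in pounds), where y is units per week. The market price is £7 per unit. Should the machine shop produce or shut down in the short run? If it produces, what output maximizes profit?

Strip out fixed cost: VC = 28y - 8y^2 + y^3. Then AVC = 28 - 8y + y^2 and MC = 28 - 16y + 3y^2.
The AVC parabola has its vertex at y = 8/2 = 4, where AVC = 28 - 8·4 + 4^2 = £12.
With P < min AVC (£7 < £12), every unit sold adds to the loss.
Shutting down limits the loss to fixed cost, £101.

Shut down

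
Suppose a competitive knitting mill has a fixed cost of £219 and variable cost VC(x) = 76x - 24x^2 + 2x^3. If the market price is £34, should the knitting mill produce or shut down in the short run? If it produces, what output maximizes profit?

Produce at x = 7

From TC, MC = TC'(x) = 76 - 48x + 6x^2 and AVC = VC/x = 76 - 24x + 2x^2.
The AVC parabola has its vertex at x = 24/4 = 6, where AVC = 76 - 24·6 + 2·6^2 = £4.
Because £34 ≥ £4, revenue can cover variable cost; the firm operates.
Set P = MC: 34 = 76 - 48x + 6x^2 → 42 - 48x + 6x^2 = 0. The roots are x = 1 and x = 7; the profit-maximizing output is on the rising part of MC, so x* = 7.
Check: AVC at x = 7 is £6 ≤ P, so revenue covers variable cost.
Profit = P·x − TC = 34·7 − 261 = -£23, a loss, but smaller than the £219 fixed cost the firm would lose by shutting down.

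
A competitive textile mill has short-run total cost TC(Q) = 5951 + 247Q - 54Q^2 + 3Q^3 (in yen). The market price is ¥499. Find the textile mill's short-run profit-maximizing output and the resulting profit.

Profit = -¥71 at Q = 14

AVC = 247 - 54Q + 3Q^2 has its minimum ¥4 at Q = 9; price ¥499 clears that bar, so the firm operates.
MC = 247 - 108Q + 9Q^2. Setting P = MC and taking the root on the rising branch gives Q* = 14.
TR = 499·14 = 6986. TC = 5951 + 1106 = 7057. Profit = 6986 − 7057 = -¥71.
That loss of ¥71 beats the ¥5951 the firm would lose by shutting down; producing recovers ¥5880 of fixed cost.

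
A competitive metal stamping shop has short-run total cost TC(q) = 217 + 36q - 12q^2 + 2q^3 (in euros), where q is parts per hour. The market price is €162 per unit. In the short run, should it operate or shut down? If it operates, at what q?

Strip out fixed cost: VC = 36q - 12q^2 + 2q^3. Then AVC = 36 - 12q + 2q^2 and MC = 36 - 24q + 6q^2.
AVC hits its minimum where MC = AVC, at q = 3, giving min AVC = 36 - 12·3 + 2·3^2 = €18.
Because €162 ≥ €18, revenue can cover variable cost; the firm operates.
P = MC gives -126 - 24q + 6q^2 = 0, with roots -3 and 7. Take the larger (rising MC): q* = 7.
Check: AVC at q = 7 is €50 ≤ P, so revenue covers variable cost.
Profit = P·q − TC = 162·7 − 567 = €567.

Produce at q = 7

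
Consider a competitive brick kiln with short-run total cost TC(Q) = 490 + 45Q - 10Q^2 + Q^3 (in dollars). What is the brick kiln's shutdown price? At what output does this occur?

The firm shuts down when price falls below the minimum of average variable cost. AVC = VC/Q = 45 - 10Q + Q^2.
At the minimum of AVC, MC = AVC. MC = 45 - 20Q + 3Q^2; setting MC = AVC gives 2Q^2 - 10Q = 0, so Q = 5. min AVC = 20.
So the shutdown price is $20.

$20 per unit, at Q = 5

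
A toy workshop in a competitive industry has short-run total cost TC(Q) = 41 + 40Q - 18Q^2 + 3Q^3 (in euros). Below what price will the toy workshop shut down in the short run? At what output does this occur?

The firm shuts down when price falls below the minimum of average variable cost. AVC = VC/Q = 40 - 18Q + 3Q^2.
dAVC/dQ = -18 + 6Q = 0 gives Q = 3. min AVC = 40 - 18·3 + 3·3^2 = 13.
So the shutdown price is €13.

€13 per unit, at Q = 3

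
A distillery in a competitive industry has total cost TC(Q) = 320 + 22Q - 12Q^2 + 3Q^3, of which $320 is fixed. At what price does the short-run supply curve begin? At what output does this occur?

$10 per unit, at Q = 2

The firm shuts down when price falls below the minimum of average variable cost. AVC = VC/Q = 22 - 12Q + 3Q^2.
At the minimum of AVC, MC = AVC. MC = 22 - 24Q + 9Q^2; setting MC = AVC gives 6Q^2 - 12Q = 0, so Q = 2. min AVC = 10.
The firm shuts down for any P below $10.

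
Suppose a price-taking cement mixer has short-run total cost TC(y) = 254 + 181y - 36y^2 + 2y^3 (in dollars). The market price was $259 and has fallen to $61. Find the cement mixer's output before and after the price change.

AVC = 181 - 36y + 2y^2, minimized at y = 9 where min AVC = $19. MC = 181 - 72y + 6y^2.
With P = $259 above the shutdown price, P = MC gives y = 13.
At P = $61 ≥ min AVC, set P = MC: y = 10. The firm stays open but cuts output.

Output falls from 13 to 10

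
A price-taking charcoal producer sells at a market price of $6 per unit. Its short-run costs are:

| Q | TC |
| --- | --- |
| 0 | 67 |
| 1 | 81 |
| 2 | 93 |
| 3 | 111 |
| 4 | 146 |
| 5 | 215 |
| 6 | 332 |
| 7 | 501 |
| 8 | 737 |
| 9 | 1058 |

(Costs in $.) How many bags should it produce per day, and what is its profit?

Q = 0 (shut down); profit = -$67

Tabulate TR − TC: Q=0: -67; Q=1: -75; Q=2: -81; Q=3: -93; Q=4: -122; Q=5: -185; Q=6: -296; Q=7: -459; Q=8: -689; Q=9: -1004.
Profit is highest at Q = 0. Equivalently, the lowest AVC in the table is 26/2 ≈ $13 at Q = 2, and P = $6 falls below it — price never covers variable cost, so the firm shuts down and loses only its fixed cost.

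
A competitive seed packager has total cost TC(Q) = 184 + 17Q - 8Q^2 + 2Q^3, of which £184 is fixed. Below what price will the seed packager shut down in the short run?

Short-run supply begins at min AVC. From VC = 17Q - 8Q^2 + 2Q^3, AVC = 17 - 8Q + 2Q^2.
At the minimum of AVC, MC = AVC. MC = 17 - 16Q + 6Q^2; setting MC = AVC gives 4Q^2 - 8Q = 0, so Q = 2. min AVC = 9.
The firm shuts down for any P below £9.

£9 per unit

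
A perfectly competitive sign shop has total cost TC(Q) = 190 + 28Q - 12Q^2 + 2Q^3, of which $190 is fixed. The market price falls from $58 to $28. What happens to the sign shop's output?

AVC = 28 - 12Q + 2Q^2, minimized at Q = 3 where min AVC = $10. MC = 28 - 24Q + 6Q^2.
At P = $58 ≥ min AVC, set P = MC on the rising branch: Q = 5.
At P = $28 ≥ min AVC, set P = MC: Q = 4. The firm stays open but cuts output.

Output falls from 5 to 4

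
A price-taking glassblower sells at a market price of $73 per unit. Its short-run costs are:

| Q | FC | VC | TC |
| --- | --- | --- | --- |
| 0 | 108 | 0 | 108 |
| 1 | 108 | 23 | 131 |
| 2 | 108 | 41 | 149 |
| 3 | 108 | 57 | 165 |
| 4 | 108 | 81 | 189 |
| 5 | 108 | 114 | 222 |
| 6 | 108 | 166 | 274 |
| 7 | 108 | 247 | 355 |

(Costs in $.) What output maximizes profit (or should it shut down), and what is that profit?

Compute π = P·Q − TC at each output: Q=0: -108; Q=1: -58; Q=2: -3; Q=3: 54; Q=4: 103; Q=5: 143; Q=6: 164; Q=7: 156.
Profit is maximized at Q = 6. AVC there is 166/6 = $27.67 ≤ P, so producing beats shutting down (which would give -$108).

Q = 6; profit = $164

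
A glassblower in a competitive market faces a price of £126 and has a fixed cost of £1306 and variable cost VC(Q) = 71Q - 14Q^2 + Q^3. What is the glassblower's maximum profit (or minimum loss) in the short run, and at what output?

Profit = -£338 at Q = 11

AVC = 71 - 14Q + Q^2 has its minimum £22 at Q = 7; price £126 clears that bar, so the firm operates.
MC = 71 - 28Q + 3Q^2. Setting P = MC and taking the root on the rising branch gives Q* = 11.
TR = 126·11 = 1386. TC = 1306 + 418 = 1724. Profit = 1386 − 1724 = -£338.
That loss of £338 beats the £1306 the firm would lose by shutting down; producing recovers £968 of fixed cost.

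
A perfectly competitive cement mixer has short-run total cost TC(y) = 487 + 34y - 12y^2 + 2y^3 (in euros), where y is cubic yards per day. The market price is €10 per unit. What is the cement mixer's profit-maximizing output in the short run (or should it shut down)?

Variable cost is VC = 34y - 12y^2 + 2y^3, so AVC = VC/y = 34 - 12y + 2y^2 and MC = dTC/dy = 34 - 24y + 6y^2.
AVC hits its minimum where MC = AVC, at y = 3, giving min AVC = 34 - 12·3 + 2·3^2 = €16.
With P < min AVC (€10 < €16), every unit sold adds to the loss.
Best response: produce nothing and absorb the €487 fixed cost.

Shut down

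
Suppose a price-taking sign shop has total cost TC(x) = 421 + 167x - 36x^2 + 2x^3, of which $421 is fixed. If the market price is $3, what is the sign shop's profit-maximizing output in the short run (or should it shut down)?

From TC, MC = TC'(x) = 167 - 72x + 6x^2 and AVC = VC/x = 167 - 36x + 2x^2.
The AVC parabola has its vertex at x = 36/4 = 9, where AVC = 167 - 36·9 + 2·9^2 = $5.
Since P = $3 < min AVC = $5, price fails to cover variable cost at any output.
Shutting down limits the loss to fixed cost, $421.

Shut down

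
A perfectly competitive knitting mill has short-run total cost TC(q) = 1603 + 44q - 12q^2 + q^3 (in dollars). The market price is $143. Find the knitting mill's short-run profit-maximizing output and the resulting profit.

AVC = 44 - 12q + q^2 has its minimum $8 at q = 6; price $143 clears that bar, so the firm operates.
MC = 44 - 24q + 3q^2. Setting P = MC and taking the root on the rising branch gives q* = 11.
TR = 143·11 = 1573. TC = 1603 + 363 = 1966. Profit = 1573 − 1966 = -$393.
That loss of $393 beats the $1603 the firm would lose by shutting down; producing recovers $1210 of fixed cost.

Profit = -$393 at q = 11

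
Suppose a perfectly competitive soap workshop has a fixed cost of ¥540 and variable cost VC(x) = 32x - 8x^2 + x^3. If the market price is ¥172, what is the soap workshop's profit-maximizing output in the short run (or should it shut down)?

Produce at x = 10

From TC, MC = TC'(x) = 32 - 16x + 3x^2 and AVC = VC/x = 32 - 8x + x^2.
AVC hits its minimum where MC = AVC, at x = 4, giving min AVC = 32 - 8·4 + 4^2 = ¥16.
P = ¥172 exceeds min AVC = ¥16, so the firm stays open.
Solving P = MC: -140 - 16x + 3x^2 = 0 ⇒ x = -14/3 or 10. On the upward-sloping branch, x* = 10.
Check: AVC at x = 10 is ¥52 ≤ P, so revenue covers variable cost.
Profit = P·x − TC = 172·10 − 1060 = ¥660.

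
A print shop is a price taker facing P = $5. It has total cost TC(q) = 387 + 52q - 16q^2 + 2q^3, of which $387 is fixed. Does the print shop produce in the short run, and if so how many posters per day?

Shut down

Variable cost is VC = 52q - 16q^2 + 2q^3, so AVC = VC/q = 52 - 16q + 2q^2 and MC = dTC/dq = 52 - 32q + 6q^2.
The AVC parabola has its vertex at q = 16/4 = 4, where AVC = 52 - 16·4 + 2·4^2 = $20.
P = $5 lies below min AVC = $20; no output level covers variable cost.
Best response: produce nothing and absorb the $387 fixed cost.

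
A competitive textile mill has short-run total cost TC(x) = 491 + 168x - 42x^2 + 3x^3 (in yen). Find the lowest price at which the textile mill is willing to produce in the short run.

¥21 per unit

The firm shuts down when price falls below the minimum of average variable cost. AVC = VC/x = 168 - 42x + 3x^2.
At the minimum of AVC, MC = AVC. MC = 168 - 84x + 9x^2; setting MC = AVC gives 6x^2 - 42x = 0, so x = 7. min AVC = 21.
For P < ¥21 the firm produces nothing.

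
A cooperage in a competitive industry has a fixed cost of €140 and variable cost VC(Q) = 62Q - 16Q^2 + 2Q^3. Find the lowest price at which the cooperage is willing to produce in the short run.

Short-run supply begins at min AVC. From VC = 62Q - 16Q^2 + 2Q^3, AVC = 62 - 16Q + 2Q^2.
At the minimum of AVC, MC = AVC. MC = 62 - 32Q + 6Q^2; setting MC = AVC gives 4Q^2 - 16Q = 0, so Q = 4. min AVC = 30.
The firm shuts down for any P below €30.

€30 per unit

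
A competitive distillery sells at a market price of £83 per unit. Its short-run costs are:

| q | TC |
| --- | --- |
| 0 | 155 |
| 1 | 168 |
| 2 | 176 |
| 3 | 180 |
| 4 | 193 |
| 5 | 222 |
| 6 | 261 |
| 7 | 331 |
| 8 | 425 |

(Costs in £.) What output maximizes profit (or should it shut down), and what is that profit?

q = 7; profit = £250

Compute π = P·q − TC at each output: q=0: -155; q=1: -85; q=2: -10; q=3: 69; q=4: 139; q=5: 193; q=6: 237; q=7: 250; q=8: 239.
Profit is maximized at q = 7. AVC there is 176/7 = £25.14 ≤ P, so producing beats shutting down (which would give -£155).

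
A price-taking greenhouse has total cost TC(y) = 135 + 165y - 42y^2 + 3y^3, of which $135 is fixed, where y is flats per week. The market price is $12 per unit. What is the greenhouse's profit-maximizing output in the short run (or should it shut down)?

Shut down

Variable cost is VC = 165y - 42y^2 + 3y^3, so AVC = VC/y = 165 - 42y + 3y^2 and MC = dTC/dy = 165 - 84y + 9y^2.
AVC is minimized where dAVC/dy = -42 + 6y = 0, at y = 7; min AVC = 165 - 42·7 + 3·7^2 = $18.
Since P = $12 < min AVC = $18, price fails to cover variable cost at any output.
Shutting down limits the loss to fixed cost, $135.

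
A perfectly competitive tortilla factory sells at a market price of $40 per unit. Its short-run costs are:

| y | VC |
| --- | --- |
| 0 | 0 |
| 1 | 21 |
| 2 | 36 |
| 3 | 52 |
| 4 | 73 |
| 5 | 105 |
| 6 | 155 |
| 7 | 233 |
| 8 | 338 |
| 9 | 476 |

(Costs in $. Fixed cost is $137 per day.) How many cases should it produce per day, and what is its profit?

Profit at each row (π = 40y − TC): y=0: -137; y=1: -118; y=2: -93; y=3: -69; y=4: -50; y=5: -42; y=6: -52; y=7: -90; y=8: -155; y=9: -253.
Profit is maximized at y = 5. AVC there is 105/5 = $21 ≤ P, so producing beats shutting down (which would give -$137).

y = 5; profit = -$42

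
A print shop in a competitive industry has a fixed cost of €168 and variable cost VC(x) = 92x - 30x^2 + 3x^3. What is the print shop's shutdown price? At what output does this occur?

€17 per unit, at x = 5

The shutdown price is the minimum of AVC. VC = 92x - 30x^2 + 3x^3, so AVC = 92 - 30x + 3x^2.
dAVC/dx = -30 + 6x = 0 gives x = 5. min AVC = 92 - 30·5 + 3·5^2 = 17.
So the shutdown price is €17.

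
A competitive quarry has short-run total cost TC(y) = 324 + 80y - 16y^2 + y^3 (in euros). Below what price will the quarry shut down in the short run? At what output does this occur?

The firm shuts down when price falls below the minimum of average variable cost. AVC = VC/y = 80 - 16y + y^2.
dAVC/dy = -16 + 2y = 0 gives y = 8. min AVC = 80 - 16·8 + 8^2 = 16.
So the shutdown price is €16.

€16 per unit, at y = 8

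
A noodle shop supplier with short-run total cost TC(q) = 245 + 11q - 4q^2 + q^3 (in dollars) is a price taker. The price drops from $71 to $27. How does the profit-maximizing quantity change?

MC = 11 - 8q + 3q^2; the shutdown threshold is min AVC = $7 (at q = 2).
With P = $71 above the shutdown price, P = MC gives q = 6.
At P = $27 ≥ min AVC, set P = MC: q = 4. The firm stays open but cuts output.

Output falls from 6 to 4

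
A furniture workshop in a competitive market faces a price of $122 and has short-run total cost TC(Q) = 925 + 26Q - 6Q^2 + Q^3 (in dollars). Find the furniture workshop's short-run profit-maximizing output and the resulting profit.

Profit = -$285 at Q = 8

AVC = 26 - 6Q + Q^2; min AVC = $17 at Q = 3. Since P = $122 ≥ min AVC, the firm produces.
MC = 26 - 12Q + 3Q^2. Setting P = MC and taking the root on the rising branch gives Q* = 8.
TR = 122·8 = 976. TC = 925 + 336 = 1261. Profit = 976 − 1261 = -$285.
By producing, the firm covers all variable cost plus $640 of fixed cost; shutting down would lose the full $925.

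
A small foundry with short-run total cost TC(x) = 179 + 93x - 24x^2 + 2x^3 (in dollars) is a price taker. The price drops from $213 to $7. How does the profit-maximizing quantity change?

AVC = 93 - 24x + 2x^2, minimized at x = 6 where min AVC = $21. MC = 93 - 48x + 6x^2.
At P = $213 ≥ min AVC, set P = MC on the rising branch: x = 10.
At P = $7 < min AVC = $21, price no longer covers variable cost at any output, so the firm shuts down: x = 0.

Output falls from 10 to 0 (the firm shuts down)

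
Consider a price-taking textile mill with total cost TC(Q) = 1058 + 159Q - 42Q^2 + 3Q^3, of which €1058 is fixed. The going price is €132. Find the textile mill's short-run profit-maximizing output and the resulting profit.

AVC = 159 - 42Q + 3Q^2; min AVC = €12 at Q = 7. Since P = €132 ≥ min AVC, the firm produces.
With MC = 159 - 84Q + 9Q^2, P = MC on the upward-sloping part at Q* = 9.
TR = 132·9 = 1188. TC = 1058 + 216 = 1274. Profit = 1188 − 1274 = -€86.
That loss of €86 beats the €1058 the firm would lose by shutting down; producing recovers €972 of fixed cost.

Profit = -€86 at Q = 9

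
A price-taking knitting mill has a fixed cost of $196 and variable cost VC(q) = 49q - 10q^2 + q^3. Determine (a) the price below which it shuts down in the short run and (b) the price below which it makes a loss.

Shutdown price = $24; break-even price = $56

Shutdown price = min AVC. AVC = 49 - 10q + q^2, with vertex at q = 5 and minimum $24.
ATC = 196/q + 49 - 10q + q^2. Setting dATC/dq = −196/q^2 − 10 + 2q = 0 gives q = 7 (since 2·7^3 − 10·7^2 = 196).
min ATC = 196/7 + 49 − 10·7 + 7^2 = $56. That is the break-even price.
For $24 ≤ P < $56 the firm produces at a loss; below $24 it shuts down.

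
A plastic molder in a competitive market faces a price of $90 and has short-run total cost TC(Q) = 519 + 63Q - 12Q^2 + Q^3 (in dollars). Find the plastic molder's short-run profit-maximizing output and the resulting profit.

Profit = -$33 at Q = 9

AVC = 63 - 12Q + Q^2; min AVC = $27 at Q = 6. Since P = $90 ≥ min AVC, the firm produces.
MC = 63 - 24Q + 3Q^2. Setting P = MC and taking the root on the rising branch gives Q* = 9.
TR = 90·9 = 810. TC = 519 + 324 = 843. Profit = 810 − 843 = -$33.
By producing, the firm covers all variable cost plus $486 of fixed cost; shutting down would lose the full $519.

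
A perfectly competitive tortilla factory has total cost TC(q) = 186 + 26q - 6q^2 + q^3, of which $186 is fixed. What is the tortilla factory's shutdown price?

The shutdown price is the minimum of AVC. VC = 26q - 6q^2 + q^3, so AVC = 26 - 6q + q^2.
dAVC/dq = -6 + 2q = 0 gives q = 3. min AVC = 26 - 6·3 + 3^2 = 17.
The firm shuts down for any P below $17.

$17 per unit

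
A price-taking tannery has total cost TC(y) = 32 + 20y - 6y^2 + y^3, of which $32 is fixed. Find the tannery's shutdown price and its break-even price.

Shutdown price = $11; break-even price = $20

AVC = 20 - 6y + y^2; minimized at y = 3, giving min AVC = $11. That is the shutdown price.
ATC = 32/y + 20 - 6y + y^2. Setting dATC/dy = −32/y^2 − 6 + 2y = 0 gives y = 4 (since 2·4^3 − 6·4^2 = 32).
min ATC = 32/4 + 20 − 6·4 + 4^2 = $20. That is the break-even price.
For $11 ≤ P < $20 the firm produces at a loss; below $11 it shuts down.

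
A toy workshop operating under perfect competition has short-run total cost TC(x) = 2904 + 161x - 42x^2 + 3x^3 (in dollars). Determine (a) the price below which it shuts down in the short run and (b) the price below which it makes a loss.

Shutdown price = $14; break-even price = $326

AVC = 161 - 42x + 3x^2; minimized at x = 7, giving min AVC = $14. That is the shutdown price.
ATC = 2904/x + 161 - 42x + 3x^2. Setting dATC/dx = −2904/x^2 − 42 + 6x = 0 gives x = 11 (since 6·11^3 − 42·11^2 = 2904).
min ATC = 2904/11 + 161 − 42·11 + 3·11^2 = $326. That is the break-even price.
Between these two prices the firm operates at a loss; above $326 it earns a profit.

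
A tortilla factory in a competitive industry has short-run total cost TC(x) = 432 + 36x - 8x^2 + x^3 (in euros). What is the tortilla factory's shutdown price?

The firm shuts down when price falls below the minimum of average variable cost. AVC = VC/x = 36 - 8x + x^2.
dAVC/dx = -8 + 2x = 0 gives x = 4. min AVC = 36 - 8·4 + 4^2 = 20.
The firm shuts down for any P below €20.

€20 per unit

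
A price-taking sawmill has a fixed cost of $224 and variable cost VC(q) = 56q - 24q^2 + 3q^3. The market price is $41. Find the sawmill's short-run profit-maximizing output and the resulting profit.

AVC = 56 - 24q + 3q^2; min AVC = $8 at q = 4. Since P = $41 ≥ min AVC, the firm produces.
With MC = 56 - 48q + 9q^2, P = MC on the upward-sloping part at q* = 5.
TR = 41·5 = 205. TC = 224 + 55 = 279. Profit = 205 − 279 = -$74.
By producing, the firm covers all variable cost plus $150 of fixed cost; shutting down would lose the full $224.

Profit = -$74 at q = 5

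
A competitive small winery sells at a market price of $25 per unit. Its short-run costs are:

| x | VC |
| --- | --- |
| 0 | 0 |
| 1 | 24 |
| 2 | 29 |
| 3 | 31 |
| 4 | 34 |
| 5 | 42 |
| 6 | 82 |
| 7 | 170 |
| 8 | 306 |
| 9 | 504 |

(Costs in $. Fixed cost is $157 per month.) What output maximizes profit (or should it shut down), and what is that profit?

Profit at each row (π = 25x − TC): x=0: -157; x=1: -156; x=2: -136; x=3: -113; x=4: -91; x=5: -74; x=6: -89; x=7: -152; x=8: -263; x=9: -436.
Profit is maximized at x = 5. AVC there is 42/5 = $8.40 ≤ P, so producing beats shutting down (which would give -$157).

x = 5; profit = -$74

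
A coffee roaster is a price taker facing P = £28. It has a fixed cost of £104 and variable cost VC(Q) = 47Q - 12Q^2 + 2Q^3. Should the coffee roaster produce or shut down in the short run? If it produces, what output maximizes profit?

From TC, MC = TC'(Q) = 47 - 24Q + 6Q^2 and AVC = VC/Q = 47 - 12Q + 2Q^2.
AVC is minimized where dAVC/dQ = -12 + 4Q = 0, at Q = 3; min AVC = 47 - 12·3 + 2·3^2 = £29.
Since P = £28 < min AVC = £29, price fails to cover variable cost at any output.
Shutting down limits the loss to fixed cost, £104.

Shut down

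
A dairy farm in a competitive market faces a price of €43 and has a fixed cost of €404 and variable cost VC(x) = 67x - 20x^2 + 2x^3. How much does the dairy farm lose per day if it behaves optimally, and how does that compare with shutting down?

AVC = 67 - 20x + 2x^2 has its minimum €17 at x = 5; price €43 clears that bar, so the firm operates.
With MC = 67 - 40x + 6x^2, P = MC on the upward-sloping part at x* = 6.
TR = 43·6 = 258. TC = 404 + 114 = 518. Profit = 258 − 518 = -€260.
Shutting down would mean losing the fixed cost of €404, so operating at a loss of €260 is better by €144.

Profit = -€260 at x = 6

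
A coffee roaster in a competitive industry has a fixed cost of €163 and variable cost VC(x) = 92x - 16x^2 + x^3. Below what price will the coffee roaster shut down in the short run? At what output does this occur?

Short-run supply begins at min AVC. From VC = 92x - 16x^2 + x^3, AVC = 92 - 16x + x^2.
dAVC/dx = -16 + 2x = 0 gives x = 8. min AVC = 92 - 16·8 + 8^2 = 28.
So the shutdown price is €28.

€28 per unit, at x = 8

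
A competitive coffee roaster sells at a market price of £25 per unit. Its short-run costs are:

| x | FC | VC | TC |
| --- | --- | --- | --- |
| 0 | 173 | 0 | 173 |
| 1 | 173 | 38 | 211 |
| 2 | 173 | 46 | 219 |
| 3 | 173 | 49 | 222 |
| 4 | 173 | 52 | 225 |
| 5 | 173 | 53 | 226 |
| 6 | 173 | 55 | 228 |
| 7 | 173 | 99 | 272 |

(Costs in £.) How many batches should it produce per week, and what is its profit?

x = 6; profit = -£78

Compute π = P·x − TC at each output: x=0: -173; x=1: -186; x=2: -169; x=3: -147; x=4: -125; x=5: -101; x=6: -78; x=7: -97.
Profit is maximized at x = 6. AVC there is 55/6 = £9.17 ≤ P, so producing beats shutting down (which would give -£173).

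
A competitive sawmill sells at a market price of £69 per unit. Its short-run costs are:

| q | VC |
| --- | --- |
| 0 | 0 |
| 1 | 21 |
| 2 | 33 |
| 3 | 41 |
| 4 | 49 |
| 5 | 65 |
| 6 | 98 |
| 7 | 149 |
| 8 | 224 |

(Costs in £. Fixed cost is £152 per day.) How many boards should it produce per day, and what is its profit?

Profit at each row (π = 69q − TC): q=0: -152; q=1: -104; q=2: -47; q=3: 14; q=4: 75; q=5: 128; q=6: 164; q=7: 182; q=8: 176.
Profit is maximized at q = 7. AVC there is 149/7 = £21.29 ≤ P, so producing beats shutting down (which would give -£152).

q = 7; profit = £182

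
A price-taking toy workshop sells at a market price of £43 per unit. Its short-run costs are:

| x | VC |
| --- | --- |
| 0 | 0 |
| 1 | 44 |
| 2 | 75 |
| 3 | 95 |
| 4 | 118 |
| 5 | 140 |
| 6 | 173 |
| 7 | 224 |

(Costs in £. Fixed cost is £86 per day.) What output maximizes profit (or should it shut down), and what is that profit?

x = 6; profit = -£1

Tabulate TR − TC: x=0: -86; x=1: -87; x=2: -75; x=3: -52; x=4: -32; x=5: -11; x=6: -1; x=7: -9.
Profit is maximized at x = 6. AVC there is 173/6 = £28.83 ≤ P, so producing beats shutting down (which would give -£86).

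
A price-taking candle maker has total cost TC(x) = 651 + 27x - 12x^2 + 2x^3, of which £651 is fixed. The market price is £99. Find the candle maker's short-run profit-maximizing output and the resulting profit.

AVC = 27 - 12x + 2x^2 has its minimum £9 at x = 3; price £99 clears that bar, so the firm operates.
With MC = 27 - 24x + 6x^2, P = MC on the upward-sloping part at x* = 6.
TR = 99·6 = 594. TC = 651 + 162 = 813. Profit = 594 − 813 = -£219.
Shutting down would mean losing the fixed cost of £651, so operating at a loss of £219 is better by £432.

Profit = -£219 at x = 6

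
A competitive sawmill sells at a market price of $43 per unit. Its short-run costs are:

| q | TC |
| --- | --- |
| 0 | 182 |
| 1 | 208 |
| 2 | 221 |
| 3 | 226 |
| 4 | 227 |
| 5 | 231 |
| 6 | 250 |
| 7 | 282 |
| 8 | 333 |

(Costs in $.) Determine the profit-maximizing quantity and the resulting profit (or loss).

q = 7; profit = $19

Profit at each row (π = 43q − TC): q=0: -182; q=1: -165; q=2: -135; q=3: -97; q=4: -55; q=5: -16; q=6: 8; q=7: 19; q=8: 11.
Profit is maximized at q = 7. AVC there is 100/7 = $14.29 ≤ P, so producing beats shutting down (which would give -$182).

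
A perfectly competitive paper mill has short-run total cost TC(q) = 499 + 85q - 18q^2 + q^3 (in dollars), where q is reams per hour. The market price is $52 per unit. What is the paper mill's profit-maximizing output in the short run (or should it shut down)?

Strip out fixed cost: VC = 85q - 18q^2 + q^3. Then AVC = 85 - 18q + q^2 and MC = 85 - 36q + 3q^2.
AVC hits its minimum where MC = AVC, at q = 9, giving min AVC = 85 - 18·9 + 9^2 = $4.
P = $52 exceeds min AVC = $4, so the firm stays open.
Set P = MC: 52 = 85 - 36q + 3q^2 → 33 - 36q + 3q^2 = 0. The roots are q = 1 and q = 11; the profit-maximizing output is on the rising part of MC, so q* = 11.
Check: AVC at q = 11 is $8 ≤ P, so revenue covers variable cost.
Profit = P·q − TC = 52·11 − 587 = -$15, a loss, but smaller than the $499 fixed cost the firm would lose by shutting down.

Produce at q = 11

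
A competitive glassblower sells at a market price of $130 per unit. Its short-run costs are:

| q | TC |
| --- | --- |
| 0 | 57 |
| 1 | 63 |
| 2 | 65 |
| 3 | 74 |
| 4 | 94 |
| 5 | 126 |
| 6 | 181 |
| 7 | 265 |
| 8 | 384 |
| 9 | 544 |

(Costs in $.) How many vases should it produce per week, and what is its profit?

q = 8; profit = $656

Profit at each row (π = 130q − TC): q=0: -57; q=1: 67; q=2: 195; q=3: 316; q=4: 426; q=5: 524; q=6: 599; q=7: 645; q=8: 656; q=9: 626.
Profit is maximized at q = 8. AVC there is 327/8 = $40.88 ≤ P, so producing beats shutting down (which would give -$57).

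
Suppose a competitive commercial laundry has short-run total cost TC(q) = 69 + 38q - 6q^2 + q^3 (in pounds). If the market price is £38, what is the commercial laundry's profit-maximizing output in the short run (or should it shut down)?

Produce at q = 4

Strip out fixed cost: VC = 38q - 6q^2 + q^3. Then AVC = 38 - 6q + q^2 and MC = 38 - 12q + 3q^2.
AVC is minimized where dAVC/dq = -6 + 2q = 0, at q = 3; min AVC = 38 - 6·3 + 3^2 = £29.
Since P = £38 ≥ min AVC = £29, price covers variable cost and the firm should produce.
Set P = MC: 38 = 38 - 12q + 3q^2 → -12q + 3q^2 = 0. The roots are q = 0 and q = 4; the profit-maximizing output is on the rising part of MC, so q* = 4.
Check: AVC at q = 4 is £30 ≤ P, so revenue covers variable cost.
Profit = P·q − TC = 38·4 − 189 = -£37, a loss, but smaller than the £69 fixed cost the firm would lose by shutting down.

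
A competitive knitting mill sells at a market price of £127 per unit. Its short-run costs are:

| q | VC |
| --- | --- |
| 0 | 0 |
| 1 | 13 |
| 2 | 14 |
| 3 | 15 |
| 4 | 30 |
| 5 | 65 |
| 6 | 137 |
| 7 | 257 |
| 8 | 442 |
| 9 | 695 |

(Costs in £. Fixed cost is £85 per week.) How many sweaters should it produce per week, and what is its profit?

q = 7; profit = £547

Profit at each row (π = 127q − TC): q=0: -85; q=1: 29; q=2: 155; q=3: 281; q=4: 393; q=5: 485; q=6: 540; q=7: 547; q=8: 489; q=9: 363.
Profit is maximized at q = 7. AVC there is 257/7 = £36.71 ≤ P, so producing beats shutting down (which would give -£85).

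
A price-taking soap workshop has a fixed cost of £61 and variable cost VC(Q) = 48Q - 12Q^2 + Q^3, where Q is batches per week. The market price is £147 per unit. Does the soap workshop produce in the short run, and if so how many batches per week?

Produce at Q = 11

Variable cost is VC = 48Q - 12Q^2 + Q^3, so AVC = VC/Q = 48 - 12Q + Q^2 and MC = dTC/dQ = 48 - 24Q + 3Q^2.
The AVC parabola has its vertex at Q = 12/2 = 6, where AVC = 48 - 12·6 + 6^2 = £12.
P = £147 exceeds min AVC = £12, so the firm stays open.
Set P = MC: 147 = 48 - 24Q + 3Q^2 → -99 - 24Q + 3Q^2 = 0. The roots are Q = -3 and Q = 11; the profit-maximizing output is on the rising part of MC, so Q* = 11.
Check: AVC at Q = 11 is £37 ≤ P, so revenue covers variable cost.
Profit = P·Q − TC = 147·11 − 468 = £1149.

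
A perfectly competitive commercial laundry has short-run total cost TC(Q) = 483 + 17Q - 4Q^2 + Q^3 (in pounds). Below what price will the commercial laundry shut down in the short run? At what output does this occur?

£13 per unit, at Q = 2

Short-run supply begins at min AVC. From VC = 17Q - 4Q^2 + Q^3, AVC = 17 - 4Q + Q^2.
At the minimum of AVC, MC = AVC. MC = 17 - 8Q + 3Q^2; setting MC = AVC gives 2Q^2 - 4Q = 0, so Q = 2. min AVC = 13.
So the shutdown price is £13.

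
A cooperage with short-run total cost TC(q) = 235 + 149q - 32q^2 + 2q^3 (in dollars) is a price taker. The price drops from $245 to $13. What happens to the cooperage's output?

Output falls from 12 to 0 (the firm shuts down)

MC = 149 - 64q + 6q^2; the shutdown threshold is min AVC = $21 (at q = 8).
At P = $245 ≥ min AVC, set P = MC on the rising branch: q = 12.
At P = $13 < min AVC = $21, price no longer covers variable cost at any output, so the firm shuts down: q = 0.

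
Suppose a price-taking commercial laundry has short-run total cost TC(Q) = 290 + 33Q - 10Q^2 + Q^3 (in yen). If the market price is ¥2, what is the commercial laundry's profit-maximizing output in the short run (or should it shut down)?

Strip out fixed cost: VC = 33Q - 10Q^2 + Q^3. Then AVC = 33 - 10Q + Q^2 and MC = 33 - 20Q + 3Q^2.
AVC hits its minimum where MC = AVC, at Q = 5, giving min AVC = 33 - 10·5 + 5^2 = ¥8.
Since P = ¥2 < min AVC = ¥8, price fails to cover variable cost at any output.
The firm minimizes its loss by shutting down and losing only its fixed cost of ¥290.

Shut down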